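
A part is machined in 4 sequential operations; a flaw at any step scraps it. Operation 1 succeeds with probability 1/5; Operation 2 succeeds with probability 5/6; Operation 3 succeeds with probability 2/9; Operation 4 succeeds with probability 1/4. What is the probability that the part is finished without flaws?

1/108

Each stage is reached only if all earlier stages succeed, so
P = 1/5 × 5/6 × 2/9 × 1/4 = 10/1080 = 1/108.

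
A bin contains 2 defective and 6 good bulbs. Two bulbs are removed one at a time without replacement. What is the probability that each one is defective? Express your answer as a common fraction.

1/28

P(every draw is defective) = 2/8 × 1/7 = 2/56 = 1/28.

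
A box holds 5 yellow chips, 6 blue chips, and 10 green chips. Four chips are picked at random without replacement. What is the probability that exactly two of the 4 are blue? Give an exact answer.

5/19

One ordering (blue drawn first) has probability 6/21 × 5/20 × 15/19 × 14/18 = 6300/143640 = 5/114.
There are C(4,2) = 6 such orderings, each equally likely, so P = 6 × 5/114 = 5/19.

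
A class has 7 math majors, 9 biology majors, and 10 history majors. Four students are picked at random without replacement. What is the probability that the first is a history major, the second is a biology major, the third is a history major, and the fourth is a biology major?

27/1495

Multiply the probability of each draw given the previous ones:
P = 10/26 × 9/25 × 9/24 × 8/23 = 6480/358800 = 27/1495.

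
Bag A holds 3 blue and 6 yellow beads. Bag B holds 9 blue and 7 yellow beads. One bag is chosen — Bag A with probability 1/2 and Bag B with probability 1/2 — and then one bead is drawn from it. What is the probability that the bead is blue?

From Bag A: P(blue) = 3/9.
From Bag B: P(blue) = 9/16.
Total probability = (1/2)(3/9) + (1/2)(9/16) = 43/96.

43/96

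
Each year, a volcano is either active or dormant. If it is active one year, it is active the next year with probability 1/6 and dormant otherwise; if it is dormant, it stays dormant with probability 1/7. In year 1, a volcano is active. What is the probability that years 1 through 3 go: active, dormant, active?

Year 1 is given. For each transition, use the conditional probability from the current state:
P(dormant | active) = 5/6; P(active | dormant) = 6/7.
P = 5/6 × 6/7 = 30/42 = 5/7.

5/7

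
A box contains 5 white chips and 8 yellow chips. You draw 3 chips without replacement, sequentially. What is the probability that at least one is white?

115/143

P(no white) = 8/13 × 7/12 × 6/11 = 336/1716 = 28/143.
P(at least one) = 1 − 28/143 = 115/143.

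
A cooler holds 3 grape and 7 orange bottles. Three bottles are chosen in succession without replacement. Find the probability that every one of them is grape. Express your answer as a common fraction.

1/120

P(every draw is grape) = 3/10 × 2/9 × 1/8 = 6/720 = 1/120.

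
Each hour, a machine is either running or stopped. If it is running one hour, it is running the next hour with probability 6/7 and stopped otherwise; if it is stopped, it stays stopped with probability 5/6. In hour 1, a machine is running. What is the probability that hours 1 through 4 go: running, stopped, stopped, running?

Hour 1 is given. For each transition, use the conditional probability from the current state:
P(stopped | running) = 1/7; P(stopped | stopped) = 5/6; P(running | stopped) = 1/6.
P = 1/7 × 5/6 × 1/6 = 5/252.

5/252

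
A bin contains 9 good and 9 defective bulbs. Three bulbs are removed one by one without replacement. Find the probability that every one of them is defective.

P(every draw is defective) = 9/18 × 8/17 × 7/16 = 504/4896 = 7/68.

7/68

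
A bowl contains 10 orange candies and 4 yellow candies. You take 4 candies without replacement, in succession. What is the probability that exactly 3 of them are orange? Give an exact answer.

One ordering (orange drawn first) has probability 10/14 × 9/13 × 8/12 × 4/11 = 2880/24024 = 120/1001.
There are C(4,3) = 4 such orderings, each equally likely, so P = 4 × 120/1001 = 480/1001.

480/1001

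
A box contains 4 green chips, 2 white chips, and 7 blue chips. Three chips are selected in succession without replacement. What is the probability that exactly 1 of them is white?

One ordering (white drawn first) has probability 2/13 × 11/12 × 10/11 = 220/1716 = 5/39.
There are C(3,1) = 3 such orderings, each equally likely, so P = 3 × 5/39 = 5/13.

5/13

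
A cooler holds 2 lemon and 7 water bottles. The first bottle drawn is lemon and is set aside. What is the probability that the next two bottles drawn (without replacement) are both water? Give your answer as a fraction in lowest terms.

3/4

After the first draw, 7 of the remaining 8 bottles are water.
P = 7/8 × 6/7 = 42/56 = 3/4.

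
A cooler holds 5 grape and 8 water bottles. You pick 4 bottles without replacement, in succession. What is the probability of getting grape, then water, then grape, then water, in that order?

28/429

Chain rule:
P = 5/13 × 8/12 × 4/11 × 7/10 = 1120/17160 = 28/429.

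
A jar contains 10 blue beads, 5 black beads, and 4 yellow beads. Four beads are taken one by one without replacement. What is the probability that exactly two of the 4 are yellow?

105/646

One ordering (yellow drawn first) has probability 4/19 × 3/18 × 15/17 × 14/16 = 2520/93024 = 35/1292.
There are C(4,2) = 6 such orderings, each equally likely, so P = 6 × 35/1292 = 105/646.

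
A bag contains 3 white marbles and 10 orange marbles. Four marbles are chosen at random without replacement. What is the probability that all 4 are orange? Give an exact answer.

P = 10/13 × 9/12 × 8/11 × 7/10 = 5040/17160 = 42/143.

42/143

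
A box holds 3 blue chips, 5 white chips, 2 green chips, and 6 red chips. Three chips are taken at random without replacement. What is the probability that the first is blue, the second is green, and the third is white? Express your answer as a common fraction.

Each draw changes the counts, so multiply the conditional probabilities along the sequence:
P = 3/16 × 2/15 × 5/14 = 30/3360 = 1/112.

1/112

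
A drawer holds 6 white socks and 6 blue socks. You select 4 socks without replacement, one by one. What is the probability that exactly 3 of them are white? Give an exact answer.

8/33

One ordering (white drawn first) has probability 6/12 × 5/11 × 4/10 × 6/9 = 720/11880 = 2/33.
There are C(4,3) = 4 such orderings, each equally likely, so P = 4 × 2/33 = 8/33.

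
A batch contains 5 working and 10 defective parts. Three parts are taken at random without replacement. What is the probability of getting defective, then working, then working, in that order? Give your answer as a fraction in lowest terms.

20/273

Multiply the probability of each draw given the previous ones:
P = 10/15 × 5/14 × 4/13 = 200/2730 = 20/273.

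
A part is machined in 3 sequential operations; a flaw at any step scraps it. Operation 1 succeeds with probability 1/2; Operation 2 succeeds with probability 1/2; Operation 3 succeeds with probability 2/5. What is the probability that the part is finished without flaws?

The events are sequential, so multiply the conditional probabilities:
P = 1/2 × 1/2 × 2/5 = 2/20 = 1/10.

1/10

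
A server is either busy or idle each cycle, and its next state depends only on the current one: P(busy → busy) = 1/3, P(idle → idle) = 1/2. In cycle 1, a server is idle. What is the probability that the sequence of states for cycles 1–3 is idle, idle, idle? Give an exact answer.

1/4

Cycle 1 is given. For each transition, use the conditional probability from the current state:
P(idle | idle) = 1/2; P(idle | idle) = 1/2.
P = 1/2 × 1/2 = 1/4.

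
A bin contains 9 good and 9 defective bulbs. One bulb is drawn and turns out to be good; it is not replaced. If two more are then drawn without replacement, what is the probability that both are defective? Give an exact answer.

After the first draw, 9 of the remaining 17 bulbs are defective.
P = 9/17 × 8/16 = 72/272 = 9/34.

9/34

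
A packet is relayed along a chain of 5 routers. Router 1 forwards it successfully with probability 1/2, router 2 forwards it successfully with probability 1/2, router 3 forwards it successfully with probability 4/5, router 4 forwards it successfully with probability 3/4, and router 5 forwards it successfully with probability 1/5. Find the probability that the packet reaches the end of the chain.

3/100

The events are sequential, so multiply the conditional probabilities:
P = 1/2 × 1/2 × 4/5 × 3/4 × 1/5 = 12/400 = 3/100.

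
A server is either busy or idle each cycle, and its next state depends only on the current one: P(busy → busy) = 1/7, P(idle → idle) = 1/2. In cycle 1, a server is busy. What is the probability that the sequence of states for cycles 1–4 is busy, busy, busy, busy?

1/343

Cycle 1 is given. For each transition, use the conditional probability from the current state:
P(busy | busy) = 1/7; P(busy | busy) = 1/7; P(busy | busy) = 1/7.
P = 1/7 × 1/7 × 1/7 = 1/343.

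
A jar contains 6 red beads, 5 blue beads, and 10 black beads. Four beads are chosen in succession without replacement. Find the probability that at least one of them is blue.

119/171

P(no blue) = 16/21 × 15/20 × 14/19 × 13/18 = 43680/143640 = 52/171.
P(at least one) = 1 − 52/171 = 119/171.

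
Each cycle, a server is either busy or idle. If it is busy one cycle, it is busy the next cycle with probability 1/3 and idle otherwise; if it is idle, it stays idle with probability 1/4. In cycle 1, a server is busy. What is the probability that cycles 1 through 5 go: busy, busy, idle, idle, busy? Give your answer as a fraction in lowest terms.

Cycle 1 is given. For each transition, use the conditional probability from the current state:
P(busy | busy) = 1/3; P(idle | busy) = 2/3; P(idle | idle) = 1/4; P(busy | idle) = 3/4.
P = 1/3 × 2/3 × 1/4 × 3/4 = 6/144 = 1/24.

1/24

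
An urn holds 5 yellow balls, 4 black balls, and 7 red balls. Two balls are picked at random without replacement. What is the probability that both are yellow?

1/12

P = 5/16 × 4/15 = 20/240 = 1/12.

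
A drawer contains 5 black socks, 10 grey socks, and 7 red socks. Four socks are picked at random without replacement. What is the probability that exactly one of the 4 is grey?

One ordering (grey drawn first) has probability 10/22 × 12/21 × 11/20 × 10/19 = 13200/175560 = 10/133.
There are C(4,1) = 4 such orderings, each equally likely, so P = 4 × 10/133 = 40/133.

40/133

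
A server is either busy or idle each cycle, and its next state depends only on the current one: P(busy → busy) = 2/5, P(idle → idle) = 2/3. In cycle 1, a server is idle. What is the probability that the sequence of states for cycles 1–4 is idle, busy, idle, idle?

Cycle 1 is given. For each transition, use the conditional probability from the current state:
P(busy | idle) = 1/3; P(idle | busy) = 3/5; P(idle | idle) = 2/3.
P = 1/3 × 3/5 × 2/3 = 6/45 = 2/15.

2/15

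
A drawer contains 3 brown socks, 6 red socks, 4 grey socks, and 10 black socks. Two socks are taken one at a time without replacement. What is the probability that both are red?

15/253

P(all red) = 6/23 × 5/22 = 30/506 = 15/253.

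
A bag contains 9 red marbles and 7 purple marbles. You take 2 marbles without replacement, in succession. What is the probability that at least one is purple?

P(no purple) = 9/16 × 8/15 = 72/240 = 3/10.
P(at least one) = 1 − 3/10 = 7/10.

7/10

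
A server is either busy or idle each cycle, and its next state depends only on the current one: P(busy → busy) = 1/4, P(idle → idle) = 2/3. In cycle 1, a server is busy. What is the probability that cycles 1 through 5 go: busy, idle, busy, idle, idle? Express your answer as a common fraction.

Cycle 1 is given. For each transition, use the conditional probability from the current state:
P(idle | busy) = 3/4; P(busy | idle) = 1/3; P(idle | busy) = 3/4; P(idle | idle) = 2/3.
P = 3/4 × 1/3 × 3/4 × 2/3 = 18/144 = 1/8.

1/8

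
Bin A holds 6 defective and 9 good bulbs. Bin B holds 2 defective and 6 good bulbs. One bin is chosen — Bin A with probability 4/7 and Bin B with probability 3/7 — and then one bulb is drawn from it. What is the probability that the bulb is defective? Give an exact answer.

47/140

From Bin A: P(defective) = 6/15.
From Bin B: P(defective) = 2/8.
Total probability = (4/7)(6/15) + (3/7)(2/8) = 47/140.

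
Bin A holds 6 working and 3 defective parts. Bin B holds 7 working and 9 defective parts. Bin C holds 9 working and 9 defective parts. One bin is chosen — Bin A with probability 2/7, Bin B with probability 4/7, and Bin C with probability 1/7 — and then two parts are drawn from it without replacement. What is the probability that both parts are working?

451/1785

From Bin A: P(both working) = (6/9)(5/8) = 5/12.
From Bin B: P(both working) = (7/16)(6/15) = 7/40.
From Bin C: P(both working) = (9/18)(8/17) = 4/17.
Total probability = (2/7)(5/12) + (4/7)(7/40) + (1/7)(4/17) = 451/1785.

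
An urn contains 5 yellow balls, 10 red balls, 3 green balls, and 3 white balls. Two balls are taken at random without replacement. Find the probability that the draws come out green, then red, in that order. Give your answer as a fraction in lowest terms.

Chain rule:
P = 3/21 × 10/20 = 30/420 = 1/14.

1/14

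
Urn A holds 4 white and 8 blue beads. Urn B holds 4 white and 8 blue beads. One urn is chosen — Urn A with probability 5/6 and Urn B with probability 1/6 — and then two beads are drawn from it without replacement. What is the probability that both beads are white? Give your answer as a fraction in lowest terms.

From Urn A: P(both white) = (4/12)(3/11) = 1/11.
From Urn B: P(both white) = (4/12)(3/11) = 1/11.
Total probability = (5/6)(1/11) + (1/6)(1/11) = 1/11.

1/11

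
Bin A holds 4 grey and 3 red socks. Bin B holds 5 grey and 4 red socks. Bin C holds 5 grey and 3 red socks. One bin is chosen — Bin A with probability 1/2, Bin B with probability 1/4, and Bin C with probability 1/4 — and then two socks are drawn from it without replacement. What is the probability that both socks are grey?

19/63

From Bin A: P(both grey) = (4/7)(3/6) = 2/7.
From Bin B: P(both grey) = (5/9)(4/8) = 5/18.
From Bin C: P(both grey) = (5/8)(4/7) = 5/14.
Total probability = (1/2)(2/7) + (1/4)(5/18) + (1/4)(5/14) = 19/63.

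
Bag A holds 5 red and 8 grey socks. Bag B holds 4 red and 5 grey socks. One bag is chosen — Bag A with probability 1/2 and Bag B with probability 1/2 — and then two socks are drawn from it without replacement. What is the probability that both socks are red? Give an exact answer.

From Bag A: P(both red) = (5/13)(4/12) = 5/39.
From Bag B: P(both red) = (4/9)(3/8) = 1/6.
Total probability = (1/2)(5/39) + (1/2)(1/6) = 23/156.

23/156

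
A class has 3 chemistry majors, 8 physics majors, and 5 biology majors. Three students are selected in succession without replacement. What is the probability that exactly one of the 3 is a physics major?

One ordering (a physics major drawn first) has probability 8/16 × 8/15 × 7/14 = 448/3360 = 2/15.
There are C(3,1) = 3 such orderings, each equally likely, so P = 3 × 2/15 = 2/5.

2/5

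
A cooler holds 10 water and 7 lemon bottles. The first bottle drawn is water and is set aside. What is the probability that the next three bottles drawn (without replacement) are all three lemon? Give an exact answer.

1/16

With the first bottle removed, 7 lemon remain out of 16.
P = 7/16 × 6/15 × 5/14 = 210/3360 = 1/16.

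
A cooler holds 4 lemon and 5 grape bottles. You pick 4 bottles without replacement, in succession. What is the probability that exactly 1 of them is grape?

10/63

One ordering (grape drawn first) has probability 5/9 × 4/8 × 3/7 × 2/6 = 120/3024 = 5/126.
There are C(4,1) = 4 such orderings, each equally likely, so P = 4 × 5/126 = 10/63.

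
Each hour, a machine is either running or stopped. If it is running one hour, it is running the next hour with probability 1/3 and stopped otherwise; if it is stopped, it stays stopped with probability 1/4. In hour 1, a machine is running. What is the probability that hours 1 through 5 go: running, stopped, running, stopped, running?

1/4

Hour 1 is given. For each transition, use the conditional probability from the current state:
P(stopped | running) = 2/3; P(running | stopped) = 3/4; P(stopped | running) = 2/3; P(running | stopped) = 3/4.
P = 2/3 × 3/4 × 2/3 × 3/4 = 36/144 = 1/4.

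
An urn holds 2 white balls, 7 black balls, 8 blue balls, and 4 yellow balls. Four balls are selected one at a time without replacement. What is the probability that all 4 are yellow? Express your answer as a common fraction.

P = 4/21 × 3/20 × 2/19 × 1/18 = 24/143640 = 1/5985.

1/5985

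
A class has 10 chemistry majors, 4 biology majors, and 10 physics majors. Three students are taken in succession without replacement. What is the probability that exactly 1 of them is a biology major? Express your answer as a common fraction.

One ordering (a biology major drawn first) has probability 4/24 × 20/23 × 19/22 = 1520/12144 = 95/759.
There are C(3,1) = 3 such orderings, each equally likely, so P = 3 × 95/759 = 95/253.

95/253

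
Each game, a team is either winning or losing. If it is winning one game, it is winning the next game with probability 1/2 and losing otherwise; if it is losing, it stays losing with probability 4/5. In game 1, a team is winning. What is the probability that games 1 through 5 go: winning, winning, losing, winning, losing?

Game 1 is given. For each transition, use the conditional probability from the current state:
P(winning | winning) = 1/2; P(losing | winning) = 1/2; P(winning | losing) = 1/5; P(losing | winning) = 1/2.
P = 1/2 × 1/2 × 1/5 × 1/2 = 1/40.

1/40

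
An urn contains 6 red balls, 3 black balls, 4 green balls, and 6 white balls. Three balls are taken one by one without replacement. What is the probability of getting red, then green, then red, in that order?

20/969

Chain rule:
P = 6/19 × 4/18 × 5/17 = 120/5814 = 20/969.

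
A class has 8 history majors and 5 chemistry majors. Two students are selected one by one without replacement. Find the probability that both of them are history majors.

14/39

P(all history majors) = 8/13 × 7/12 = 56/156 = 14/39.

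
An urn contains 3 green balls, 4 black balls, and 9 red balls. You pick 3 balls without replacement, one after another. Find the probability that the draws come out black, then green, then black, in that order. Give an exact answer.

3/280

Each draw changes the counts, so multiply the conditional probabilities along the sequence:
P = 4/16 × 3/15 × 3/14 = 36/3360 = 3/280.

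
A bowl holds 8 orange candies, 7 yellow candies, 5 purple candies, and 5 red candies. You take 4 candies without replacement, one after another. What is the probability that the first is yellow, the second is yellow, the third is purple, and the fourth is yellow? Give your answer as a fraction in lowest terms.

7/2024

Each draw changes the counts, so multiply the conditional probabilities along the sequence:
P = 7/25 × 6/24 × 5/23 × 5/22 = 1050/303600 = 7/2024.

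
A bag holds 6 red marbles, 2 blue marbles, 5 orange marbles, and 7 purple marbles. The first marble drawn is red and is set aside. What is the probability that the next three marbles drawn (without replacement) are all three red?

After the first draw, 5 of the remaining 19 marbles are red.
P = 5/19 × 4/18 × 3/17 = 60/5814 = 10/969.

10/969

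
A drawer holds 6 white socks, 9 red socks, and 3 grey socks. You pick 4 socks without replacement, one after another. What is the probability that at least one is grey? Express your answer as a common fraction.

113/204

P(no grey) = 15/18 × 14/17 × 13/16 × 12/15 = 32760/73440 = 91/204.
P(at least one) = 1 − 91/204 = 113/204.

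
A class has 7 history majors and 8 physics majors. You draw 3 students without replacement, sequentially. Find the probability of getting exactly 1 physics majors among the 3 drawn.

One ordering (a physics major drawn first) has probability 8/15 × 7/14 × 6/13 = 336/2730 = 8/65.
There are C(3,1) = 3 such orderings, each equally likely, so P = 3 × 8/65 = 24/65.

24/65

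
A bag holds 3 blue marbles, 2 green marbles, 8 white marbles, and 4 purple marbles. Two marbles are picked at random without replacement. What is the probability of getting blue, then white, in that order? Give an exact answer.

3/34

Each draw changes the counts, so multiply the conditional probabilities along the sequence:
P = 3/17 × 8/16 = 24/272 = 3/34.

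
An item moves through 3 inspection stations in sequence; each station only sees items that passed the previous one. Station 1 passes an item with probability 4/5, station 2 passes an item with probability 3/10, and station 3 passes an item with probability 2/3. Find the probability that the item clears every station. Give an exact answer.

4/25

Multiplying along the chain,
P = 4/5 × 3/10 × 2/3 = 24/150 = 4/25.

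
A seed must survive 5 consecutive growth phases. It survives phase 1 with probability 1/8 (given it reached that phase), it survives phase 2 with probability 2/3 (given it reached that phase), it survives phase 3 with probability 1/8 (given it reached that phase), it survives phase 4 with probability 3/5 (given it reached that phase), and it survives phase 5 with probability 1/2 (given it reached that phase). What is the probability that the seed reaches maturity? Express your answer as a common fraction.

1/320

The events are sequential, so multiply the conditional probabilities:
P = 1/8 × 2/3 × 1/8 × 3/5 × 1/2 = 6/1920 = 1/320.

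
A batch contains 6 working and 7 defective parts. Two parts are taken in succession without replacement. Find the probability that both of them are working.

5/26

P = 6/13 × 5/12 = 30/156 = 5/26.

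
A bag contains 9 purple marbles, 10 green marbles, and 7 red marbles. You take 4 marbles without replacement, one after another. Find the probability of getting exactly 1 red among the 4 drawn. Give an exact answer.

One ordering (red drawn first) has probability 7/26 × 19/25 × 18/24 × 17/23 = 40698/358800 = 6783/59800.
There are C(4,1) = 4 such orderings, each equally likely, so P = 4 × 6783/59800 = 6783/14950.

6783/14950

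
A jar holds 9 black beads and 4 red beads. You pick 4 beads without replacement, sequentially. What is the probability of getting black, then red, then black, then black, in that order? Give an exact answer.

Each draw changes the counts, so multiply the conditional probabilities along the sequence:
P = 9/13 × 4/12 × 8/11 × 7/10 = 2016/17160 = 84/715.

84/715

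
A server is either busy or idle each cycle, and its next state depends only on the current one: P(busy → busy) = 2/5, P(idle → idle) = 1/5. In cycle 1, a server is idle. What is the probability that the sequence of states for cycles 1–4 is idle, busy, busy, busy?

Cycle 1 is given. For each transition, use the conditional probability from the current state:
P(busy | idle) = 4/5; P(busy | busy) = 2/5; P(busy | busy) = 2/5.
P = 4/5 × 2/5 × 2/5 = 16/125.

16/125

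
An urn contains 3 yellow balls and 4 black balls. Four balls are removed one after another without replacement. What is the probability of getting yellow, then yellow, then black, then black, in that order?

Each draw changes the counts, so multiply the conditional probabilities along the sequence:
P = 3/7 × 2/6 × 4/5 × 3/4 = 72/840 = 3/35.

3/35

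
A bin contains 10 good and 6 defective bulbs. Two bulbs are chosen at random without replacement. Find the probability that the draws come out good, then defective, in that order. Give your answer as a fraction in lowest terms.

Chain rule:
P = 10/16 × 6/15 = 60/240 = 1/4.

1/4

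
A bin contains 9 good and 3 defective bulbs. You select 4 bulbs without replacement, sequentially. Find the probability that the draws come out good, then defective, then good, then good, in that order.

7/55

Each draw changes the counts, so multiply the conditional probabilities along the sequence:
P = 9/12 × 3/11 × 8/10 × 7/9 = 1512/11880 = 7/55.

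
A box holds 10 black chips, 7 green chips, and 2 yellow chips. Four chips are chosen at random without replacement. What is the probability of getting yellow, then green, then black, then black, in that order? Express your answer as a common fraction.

35/2584

Each draw changes the counts, so multiply the conditional probabilities along the sequence:
P = 2/19 × 7/18 × 10/17 × 9/16 = 1260/93024 = 35/2584.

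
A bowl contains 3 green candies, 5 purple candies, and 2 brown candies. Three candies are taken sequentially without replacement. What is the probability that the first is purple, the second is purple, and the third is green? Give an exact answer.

1/12

Chain rule:
P = 5/10 × 4/9 × 3/8 = 60/720 = 1/12.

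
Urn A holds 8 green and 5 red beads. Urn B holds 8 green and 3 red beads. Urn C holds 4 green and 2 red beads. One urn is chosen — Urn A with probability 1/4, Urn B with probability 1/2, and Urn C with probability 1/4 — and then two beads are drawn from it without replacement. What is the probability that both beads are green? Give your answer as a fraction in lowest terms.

953/2145

From Urn A: P(both green) = (8/13)(7/12) = 14/39.
From Urn B: P(both green) = (8/11)(7/10) = 28/55.
From Urn C: P(both green) = (4/6)(3/5) = 2/5.
Total probability = (1/4)(14/39) + (1/2)(28/55) + (1/4)(2/5) = 953/2145.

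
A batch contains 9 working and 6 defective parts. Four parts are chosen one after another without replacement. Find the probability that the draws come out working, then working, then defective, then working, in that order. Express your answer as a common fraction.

6/65

Each draw changes the counts, so multiply the conditional probabilities along the sequence:
P = 9/15 × 8/14 × 6/13 × 7/12 = 3024/32760 = 6/65.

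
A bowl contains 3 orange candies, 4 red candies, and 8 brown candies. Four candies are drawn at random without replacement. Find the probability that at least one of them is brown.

P(no brown) = 7/15 × 6/14 × 5/13 × 4/12 = 840/32760 = 1/39.
P(at least one) = 1 − 1/39 = 38/39.

38/39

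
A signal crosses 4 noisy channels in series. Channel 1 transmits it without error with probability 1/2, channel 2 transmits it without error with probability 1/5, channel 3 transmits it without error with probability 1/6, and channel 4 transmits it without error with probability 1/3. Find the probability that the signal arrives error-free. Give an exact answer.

Each stage is reached only if all earlier stages succeed, so
P = 1/2 × 1/5 × 1/6 × 1/3 = 1/180.

1/180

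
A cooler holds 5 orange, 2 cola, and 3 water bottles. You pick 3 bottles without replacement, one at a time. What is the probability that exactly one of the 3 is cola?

One ordering (cola drawn first) has probability 2/10 × 8/9 × 7/8 = 112/720 = 7/45.
There are C(3,1) = 3 such orderings, each equally likely, so P = 3 × 7/45 = 7/15.

7/15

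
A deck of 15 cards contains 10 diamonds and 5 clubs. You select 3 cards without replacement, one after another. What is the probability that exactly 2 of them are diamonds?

45/91

One ordering (diamonds drawn first) has probability 10/15 × 9/14 × 5/13 = 450/2730 = 15/91.
There are C(3,2) = 3 such orderings, each equally likely, so P = 3 × 15/91 = 45/91.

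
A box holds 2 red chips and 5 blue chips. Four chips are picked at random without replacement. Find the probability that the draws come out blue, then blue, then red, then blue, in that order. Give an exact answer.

Chain rule:
P = 5/7 × 4/6 × 2/5 × 3/4 = 120/840 = 1/7.

1/7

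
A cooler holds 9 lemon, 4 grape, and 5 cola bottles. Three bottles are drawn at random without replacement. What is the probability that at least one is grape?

P(no grape) = 14/18 × 13/17 × 12/16 = 2184/4896 = 91/204.
P(at least one) = 1 − 91/204 = 113/204.

113/204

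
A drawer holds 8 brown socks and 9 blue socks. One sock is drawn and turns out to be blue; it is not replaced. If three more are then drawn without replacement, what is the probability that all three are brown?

1/10

After the first draw, 8 of the remaining 16 socks are brown.
P = 8/16 × 7/15 × 6/14 = 336/3360 = 1/10.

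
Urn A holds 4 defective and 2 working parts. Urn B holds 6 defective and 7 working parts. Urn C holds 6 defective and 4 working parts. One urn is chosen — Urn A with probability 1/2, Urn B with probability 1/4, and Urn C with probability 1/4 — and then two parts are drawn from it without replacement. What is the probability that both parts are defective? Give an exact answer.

From Urn A: P(both defective) = (4/6)(3/5) = 2/5.
From Urn B: P(both defective) = (6/13)(5/12) = 5/26.
From Urn C: P(both defective) = (6/10)(5/9) = 1/3.
Total probability = (1/2)(2/5) + (1/4)(5/26) + (1/4)(1/3) = 517/1560.

517/1560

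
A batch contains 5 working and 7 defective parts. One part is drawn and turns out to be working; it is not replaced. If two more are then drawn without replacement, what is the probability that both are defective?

21/55

With the first part removed, 7 defective remain out of 11.
P = 7/11 × 6/10 = 42/110 = 21/55.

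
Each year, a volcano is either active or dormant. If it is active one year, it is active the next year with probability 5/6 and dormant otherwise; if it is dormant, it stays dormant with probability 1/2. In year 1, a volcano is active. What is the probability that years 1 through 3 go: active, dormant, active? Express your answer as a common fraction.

1/12

Year 1 is given. For each transition, use the conditional probability from the current state:
P(dormant | active) = 1/6; P(active | dormant) = 1/2.
P = 1/6 × 1/2 = 1/12.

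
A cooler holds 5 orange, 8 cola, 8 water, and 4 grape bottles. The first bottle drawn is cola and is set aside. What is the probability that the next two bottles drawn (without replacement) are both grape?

With the first bottle removed, 4 grape remain out of 24.
P = 4/24 × 3/23 = 12/552 = 1/46.

1/46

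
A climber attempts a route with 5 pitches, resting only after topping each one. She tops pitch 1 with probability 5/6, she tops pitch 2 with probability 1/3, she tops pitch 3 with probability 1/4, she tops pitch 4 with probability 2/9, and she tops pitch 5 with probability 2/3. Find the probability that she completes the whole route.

5/486

The events are sequential, so multiply the conditional probabilities:
P = 5/6 × 1/3 × 1/4 × 2/9 × 2/3 = 20/1944 = 5/486.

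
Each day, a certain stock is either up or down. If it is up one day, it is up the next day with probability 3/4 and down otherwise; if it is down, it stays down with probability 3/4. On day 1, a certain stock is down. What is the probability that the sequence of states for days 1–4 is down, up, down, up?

Day 1 is given. For each transition, use the conditional probability from the current state:
P(up | down) = 1/4; P(down | up) = 1/4; P(up | down) = 1/4.
P = 1/4 × 1/4 × 1/4 = 1/64.

1/64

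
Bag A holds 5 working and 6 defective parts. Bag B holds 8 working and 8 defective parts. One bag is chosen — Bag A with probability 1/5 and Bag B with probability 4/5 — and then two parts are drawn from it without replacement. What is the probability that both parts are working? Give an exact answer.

From Bag A: P(both working) = (5/11)(4/10) = 2/11.
From Bag B: P(both working) = (8/16)(7/15) = 7/30.
Total probability = (1/5)(2/11) + (4/5)(7/30) = 184/825.

184/825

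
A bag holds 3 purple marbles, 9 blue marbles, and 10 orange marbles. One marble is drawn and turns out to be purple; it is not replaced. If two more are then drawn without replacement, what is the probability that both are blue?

With the first marble removed, 9 blue remain out of 21.
P = 9/21 × 8/20 = 72/420 = 6/35.

6/35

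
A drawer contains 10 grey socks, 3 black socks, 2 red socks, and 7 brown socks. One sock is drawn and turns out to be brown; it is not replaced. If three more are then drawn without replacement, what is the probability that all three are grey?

12/133

With the first sock removed, 10 grey remain out of 21.
P = 10/21 × 9/20 × 8/19 = 720/7980 = 12/133.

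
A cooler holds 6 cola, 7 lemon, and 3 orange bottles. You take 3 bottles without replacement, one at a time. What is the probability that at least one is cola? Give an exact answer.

P(no cola) = 10/16 × 9/15 × 8/14 = 720/3360 = 3/14.
P(at least one) = 1 − 3/14 = 11/14.

11/14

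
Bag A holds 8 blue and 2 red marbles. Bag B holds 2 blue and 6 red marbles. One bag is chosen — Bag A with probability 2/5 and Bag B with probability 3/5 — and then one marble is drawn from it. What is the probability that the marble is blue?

47/100

From Bag A: P(blue) = 8/10.
From Bag B: P(blue) = 2/8.
Total probability = (2/5)(8/10) + (3/5)(2/8) = 47/100.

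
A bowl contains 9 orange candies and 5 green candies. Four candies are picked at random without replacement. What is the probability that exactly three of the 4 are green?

90/1001

One ordering (green drawn first) has probability 5/14 × 4/13 × 3/12 × 9/11 = 540/24024 = 45/2002.
There are C(4,3) = 4 such orderings, each equally likely, so P = 4 × 45/2002 = 90/1001.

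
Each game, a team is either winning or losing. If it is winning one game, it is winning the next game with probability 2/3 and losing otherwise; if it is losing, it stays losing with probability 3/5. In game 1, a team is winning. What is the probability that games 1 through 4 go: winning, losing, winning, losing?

2/45

Game 1 is given. For each transition, use the conditional probability from the current state:
P(losing | winning) = 1/3; P(winning | losing) = 2/5; P(losing | winning) = 1/3.
P = 1/3 × 2/5 × 1/3 = 2/45.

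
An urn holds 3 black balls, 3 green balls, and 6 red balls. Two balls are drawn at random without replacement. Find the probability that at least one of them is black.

5/11

P(no black) = 9/12 × 8/11 = 72/132 = 6/11.
P(at least one) = 1 − 6/11 = 5/11.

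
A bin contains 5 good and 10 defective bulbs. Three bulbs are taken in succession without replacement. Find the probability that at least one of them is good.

67/91

P(no good) = 10/15 × 9/14 × 8/13 = 720/2730 = 24/91.
P(at least one) = 1 − 24/91 = 67/91.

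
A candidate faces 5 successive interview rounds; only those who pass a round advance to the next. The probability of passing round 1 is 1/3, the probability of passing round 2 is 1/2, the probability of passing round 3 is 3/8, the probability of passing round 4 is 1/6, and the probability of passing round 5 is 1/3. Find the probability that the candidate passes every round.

The events are sequential, so multiply the conditional probabilities:
P = 1/3 × 1/2 × 3/8 × 1/6 × 1/3 = 3/864 = 1/288.

1/288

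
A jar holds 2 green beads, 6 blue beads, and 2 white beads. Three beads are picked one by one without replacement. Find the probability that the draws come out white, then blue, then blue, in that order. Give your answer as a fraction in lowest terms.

Each draw changes the counts, so multiply the conditional probabilities along the sequence:
P = 2/10 × 6/9 × 5/8 = 60/720 = 1/12.

1/12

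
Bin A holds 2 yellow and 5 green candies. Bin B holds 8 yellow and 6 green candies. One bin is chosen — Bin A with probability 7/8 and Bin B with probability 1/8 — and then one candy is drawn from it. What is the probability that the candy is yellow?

9/28

From Bin A: P(yellow) = 2/7.
From Bin B: P(yellow) = 8/14.
Total probability = (7/8)(2/7) + (1/8)(8/14) = 9/28.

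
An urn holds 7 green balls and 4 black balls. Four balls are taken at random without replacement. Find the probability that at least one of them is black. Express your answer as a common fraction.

59/66

P(no black) = 7/11 × 6/10 × 5/9 × 4/8 = 840/7920 = 7/66.
P(at least one) = 1 − 7/66 = 59/66.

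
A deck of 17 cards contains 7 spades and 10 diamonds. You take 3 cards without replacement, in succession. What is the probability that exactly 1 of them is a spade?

One ordering (a spade drawn first) has probability 7/17 × 10/16 × 9/15 = 630/4080 = 21/136.
There are C(3,1) = 3 such orderings, each equally likely, so P = 3 × 21/136 = 63/136.

63/136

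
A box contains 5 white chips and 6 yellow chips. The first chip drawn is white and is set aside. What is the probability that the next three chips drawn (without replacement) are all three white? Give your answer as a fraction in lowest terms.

With the first chip removed, 4 white remain out of 10.
P = 4/10 × 3/9 × 2/8 = 24/720 = 1/30.

1/30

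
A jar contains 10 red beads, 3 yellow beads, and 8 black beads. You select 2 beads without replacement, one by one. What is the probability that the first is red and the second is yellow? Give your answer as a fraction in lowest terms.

1/14

Each draw changes the counts, so multiply the conditional probabilities along the sequence:
P = 10/21 × 3/20 = 30/420 = 1/14.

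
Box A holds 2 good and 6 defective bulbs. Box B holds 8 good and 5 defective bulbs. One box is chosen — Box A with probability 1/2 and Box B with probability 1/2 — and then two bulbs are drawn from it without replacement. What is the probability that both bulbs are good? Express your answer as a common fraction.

From Box A: P(both good) = (2/8)(1/7) = 1/28.
From Box B: P(both good) = (8/13)(7/12) = 14/39.
Total probability = (1/2)(1/28) + (1/2)(14/39) = 431/2184.

431/2184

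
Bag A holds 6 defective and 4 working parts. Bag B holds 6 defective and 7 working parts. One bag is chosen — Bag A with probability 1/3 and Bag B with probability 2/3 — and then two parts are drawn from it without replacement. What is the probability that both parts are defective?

28/117

From Bag A: P(both defective) = (6/10)(5/9) = 1/3.
From Bag B: P(both defective) = (6/13)(5/12) = 5/26.
Total probability = (1/3)(1/3) + (2/3)(5/26) = 28/117.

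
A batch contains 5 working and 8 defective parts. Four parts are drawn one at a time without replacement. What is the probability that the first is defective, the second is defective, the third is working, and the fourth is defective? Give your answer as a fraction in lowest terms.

14/143

Chain rule:
P = 8/13 × 7/12 × 5/11 × 6/10 = 1680/17160 = 14/143.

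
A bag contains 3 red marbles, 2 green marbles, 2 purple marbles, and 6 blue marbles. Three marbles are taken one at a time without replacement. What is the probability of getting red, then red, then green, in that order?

1/143

Each draw changes the counts, so multiply the conditional probabilities along the sequence:
P = 3/13 × 2/12 × 2/11 = 12/1716 = 1/143.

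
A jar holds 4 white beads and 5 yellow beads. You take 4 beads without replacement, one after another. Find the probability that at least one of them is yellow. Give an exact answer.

P(no yellow) = 4/9 × 3/8 × 2/7 × 1/6 = 24/3024 = 1/126.
P(at least one) = 1 − 1/126 = 125/126.

125/126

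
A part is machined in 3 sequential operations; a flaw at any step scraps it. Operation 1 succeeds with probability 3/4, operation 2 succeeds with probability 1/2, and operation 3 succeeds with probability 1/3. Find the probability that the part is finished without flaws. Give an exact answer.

Each stage is reached only if all earlier stages succeed, so
P = 3/4 × 1/2 × 1/3 = 3/24 = 1/8.

1/8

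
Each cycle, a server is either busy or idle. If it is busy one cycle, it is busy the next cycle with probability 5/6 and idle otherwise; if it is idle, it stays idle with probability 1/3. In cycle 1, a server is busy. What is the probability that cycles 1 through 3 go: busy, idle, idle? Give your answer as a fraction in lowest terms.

Cycle 1 is given. For each transition, use the conditional probability from the current state:
P(idle | busy) = 1/6; P(idle | idle) = 1/3.
P = 1/6 × 1/3 = 1/18.

1/18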